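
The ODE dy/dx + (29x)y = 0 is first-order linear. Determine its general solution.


P(x) = 29x ⇒ μ = e^((29/2)x²).
Q(x) = 0 so μ y is constant: y = Ce^(-(29/2)x²).


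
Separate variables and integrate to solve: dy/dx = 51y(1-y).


Separate: dy/[y(1-y)] = 51 dx.
Partial fractions: 1/[y(1-y)] = 1/y + 1/(1-y).
Integrate: ln|y/(1-y)| = 51x + C₀.
Solve for y: y = 1/(1 + Ce^(-51x)).


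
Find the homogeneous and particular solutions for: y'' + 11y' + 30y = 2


Characteristic roots of r² + 11r + 30 = 0 are -6, -5.
y_h = C₁e^(-6x) + C₂e^(-5x).
Constant forcing; try y_p = A. Then 30A = 2 ⇒ A = 1/15.
General solution: y = C₁e^(-6x) + C₂e^(-5x) + 1/15.


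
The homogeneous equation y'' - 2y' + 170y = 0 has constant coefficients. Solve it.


Characteristic equation: r² - 2r + 170 = 0.
Discriminant is negative; roots r = 1 ± 13i (complex conjugate pair).
General solution uses e^(α x)(C₁ cos(β x) + C₂ sin(β x)): y = e^(x)(C₁cos(13x) + C₂sin(13x)).


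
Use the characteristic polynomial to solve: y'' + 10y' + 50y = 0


Characteristic equation: r² + 10r + 50 = 0.
Discriminant is negative; roots r = -5 ± 5i (complex conjugate pair).
General solution uses e^(α x)(C₁ cos(β x) + C₂ sin(β x)): y = e^(-5x)(C₁cos(5x) + C₂sin(5x)).


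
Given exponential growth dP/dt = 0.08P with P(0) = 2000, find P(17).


The ODE dP/dt = 0.08P has solution P(t) = P(0)e^(0.08t).
Substitute P(0) = 2000 and t = 17: P(17) = 2000 e^(1.36) ≈ 7792.


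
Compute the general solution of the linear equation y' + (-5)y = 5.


P(x) = -5 ⇒ μ = e^(-5x).
(μ y)' = 5e^(-5x) ⇒ μ y = -e^(-5x) + C.
Divide by μ: y = -1 + Ce^(5x).


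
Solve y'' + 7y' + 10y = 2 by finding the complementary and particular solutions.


Characteristic roots of r² + 7r + 10 = 0 are -5, -2.
y_h = C₁e^(-5x) + C₂e^(-2x).
Constant forcing; try y_p = A. Then 10A = 2 ⇒ A = 1/5.
General solution: y = C₁e^(-5x) + C₂e^(-2x) + 1/5.


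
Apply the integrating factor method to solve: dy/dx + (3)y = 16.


P(x) = 3, Q(x) = 16; integrating factor μ = e^(3x).
(μ y)' = 16e^(3x) ⇒ μ y = (16/3)e^(3x) + C.
Divide by μ: y = 16/3 + Ce^(-3x).


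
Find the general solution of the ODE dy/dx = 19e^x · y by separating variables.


Separate variables: dy/y = 19e^x dx.
Integrate: ln|y| = 19e^x + C₀.
Exponentiate: y = Ce^(19e^x).


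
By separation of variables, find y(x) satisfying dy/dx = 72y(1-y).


Separate: dy/[y(1-y)] = 72 dx.
Partial fractions: 1/[y(1-y)] = 1/y + 1/(1-y).
Integrate: ln|y/(1-y)| = 72x + C₀.
Solve for y: y = 1/(1 + Ce^(-72x)).


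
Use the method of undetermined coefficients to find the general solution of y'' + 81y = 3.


Homogeneous part: r² + 81 = 0 ⇒ r = ±9i, so y_h = C₁cos(9x) + C₂sin(9x).
Try constant y_p = A; plug in: 81A = 3 ⇒ A = 1/27.
General solution: y = C₁cos(9x) + C₂sin(9x) + 1/27.


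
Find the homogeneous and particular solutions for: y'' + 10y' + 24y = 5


Characteristic roots of r² + 10r + 24 = 0 are -6, -4.
y_h = C₁e^(-6x) + C₂e^(-4x).
Constant forcing; try y_p = A. Then 24A = 5 ⇒ A = 5/24.
General solution: y = C₁e^(-6x) + C₂e^(-4x) + 5/24.


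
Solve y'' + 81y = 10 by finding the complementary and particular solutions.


Homogeneous part: r² + 81 = 0 ⇒ r = ±9i, so y_h = C₁cos(9x) + C₂sin(9x).
Try constant y_p = A; plug in: 81A = 10 ⇒ A = 10/81.
General solution: y = C₁cos(9x) + C₂sin(9x) + 10/81.


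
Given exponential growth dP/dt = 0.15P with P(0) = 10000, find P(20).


The ODE dP/dt = 0.15P has solution P(t) = P(0)e^(0.15t).
Substitute P(0) = 10000 and t = 20: P(20) = 10000 e^(3.00) ≈ 200855.


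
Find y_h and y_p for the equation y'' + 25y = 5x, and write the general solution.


Homogeneous: r² + 25 = 0 ⇒ r = ±5i, y_h = C₁cos(5x) + C₂sin(5x).
Polynomial forcing; try y_p = Ax + B. Then y_p'' + 25 y_p = 25(Ax + B) = 5x, so B = 0 and A = 1/5.
General solution: y = C₁cos(5x) + C₂sin(5x) + (1/5)x.


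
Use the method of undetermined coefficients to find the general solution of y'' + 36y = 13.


Homogeneous part: r² + 36 = 0 ⇒ r = ±6i, so y_h = C₁cos(6x) + C₂sin(6x).
Try constant y_p = A; plug in: 36A = 13 ⇒ A = 13/36.
General solution: y = C₁cos(6x) + C₂sin(6x) + 13/36.


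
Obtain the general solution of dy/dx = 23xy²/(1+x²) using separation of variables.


Separate: dy/y² = 23x/(1+x²) dx.
Integrate LHS: ∫ dy/y² = -1/y.
Integrate RHS via u = 1+x²: (23/2)ln(1+x²) + C.
Result: -1/y = (23/2)ln(1+x²) + C.


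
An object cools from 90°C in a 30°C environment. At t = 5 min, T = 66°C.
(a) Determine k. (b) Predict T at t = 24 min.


Newton's law: T(t) = T_a + (T₀ - T_a)e^(-kt).
(a) Use T(5) = 66: (66 - 30)/(90 - 30) = e^(-k·5), so k = -ln(0.600)/5 ≈ 0.1022.
(b) Apply k to t = 24: T(24) = 30 + (60)e^(-2.452) ≈ 35.2°C.


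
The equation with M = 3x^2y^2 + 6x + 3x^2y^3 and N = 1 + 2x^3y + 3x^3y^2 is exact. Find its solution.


Check exactness: ∂M/∂y = 6x^2y + 9x^2y^2 and ∂N/∂x = 6x^2y + 9x^2y^2; equal, so the equation is exact.
Integrate M with respect to x (treating y as constant): ∫M dx = x^3y^2 + 3x^2 + x^3y^3 + h(y).
Differentiate w.r.t. y and set equal to N: the x-dependent terms already match, leaving h'(y) = 1. Integrate: h(y) = y.
So F(x,y) = y + x^3y^2 + 3x^2 + x^3y^3.
General solution: y + x^3y^2 + 3x^2 + x^3y^3 = C.


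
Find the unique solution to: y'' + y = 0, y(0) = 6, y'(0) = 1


Characteristic roots of r² + 1 = 0 are ±1i, so y = C₁cos(x) + C₂sin(x).
Apply y(0) = 6: C₁ = 6. Differentiate and apply y'(0) = 1: 1·C₂ = 1, so C₂ = 1.
Particular solution: y = 6cos(x) + sin(x).


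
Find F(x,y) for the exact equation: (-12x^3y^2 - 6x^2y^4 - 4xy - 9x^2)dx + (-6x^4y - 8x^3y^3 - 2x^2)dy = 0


Check exactness: ∂M/∂y = -24x^3y - 24x^2y^3 - 4x and ∂N/∂x = -24x^3y - 24x^2y^3 - 4x; equal, so the equation is exact.
Integrate M with respect to x (treating y as constant): ∫M dx = -3x^4y^2 - 2x^3y^4 - 2x^2y - 3x^3 + h(y).
Differentiate w.r.t. y and set equal to N: all terms match, so h'(y) = 0 and h is a constant absorbed into C.
General solution: -3x^4y^2 - 2x^3y^4 - 2x^2y - 3x^3 = C.


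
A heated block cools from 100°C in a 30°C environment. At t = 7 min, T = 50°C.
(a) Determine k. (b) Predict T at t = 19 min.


Newton's law: T(t) = T_a + (T₀ - T_a)e^(-kt).
(a) Use T(7) = 50: (50 - 30)/(100 - 30) = e^(-k·7), so k = -ln(0.286)/7 ≈ 0.1790.
(b) Apply k to t = 19: T(19) = 30 + (70)e^(-3.400) ≈ 32.3°C.


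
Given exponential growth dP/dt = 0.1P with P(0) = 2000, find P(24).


The ODE dP/dt = 0.1P has solution P(t) = P(0)e^(0.1t).
Substitute P(0) = 2000 and t = 24: P(24) = 2000 e^(2.40) ≈ 22046.


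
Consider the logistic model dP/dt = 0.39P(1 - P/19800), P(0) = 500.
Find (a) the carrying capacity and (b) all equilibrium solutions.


Logistic ODE dP/dt = 0.39P(1 - P/19800) has equilibria where dP/dt = 0, i.e. P = 0 or P = 19800.
The coefficient (1 - P/K) = 0 when P = K, identifying K = 19800 as the carrying capacity.
(a) K = 19800; (b) equilibria P = 0 and P = 19800.


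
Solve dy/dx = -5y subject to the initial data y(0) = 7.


General solution of y' = -5y is y = Ce^(-5x).
Apply y(0) = 7: C = 7.
Particular solution: y = 7e^(-5x).


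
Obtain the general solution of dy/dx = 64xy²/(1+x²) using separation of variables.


Separate: dy/y² = 64x/(1+x²) dx.
Integrate LHS: ∫ dy/y² = -1/y.
Integrate RHS via u = 1+x²: 32ln(1+x²) + C.
Result: -1/y = 32ln(1+x²) + C.


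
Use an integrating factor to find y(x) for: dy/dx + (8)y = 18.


P(x) = 8, Q(x) = 18; integrating factor μ = e^(8x).
(μ y)' = 18e^(8x) ⇒ μ y = (9/4)e^(8x) + C.
Divide by μ: y = 9/4 + Ce^(-8x).


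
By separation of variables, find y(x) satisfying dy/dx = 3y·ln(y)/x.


Separate: dy/[y ln(y)] = 3 dx/x.
Substitute u = ln(y): du/u = 3 dx/x.
Integrate: ln|ln(y)| = 3ln|x| + C₀, hence ln(y) = C·x^3.


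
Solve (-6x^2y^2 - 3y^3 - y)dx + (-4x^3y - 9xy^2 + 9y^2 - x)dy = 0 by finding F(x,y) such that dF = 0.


Check exactness: ∂M/∂y = -12x^2y - 9y^2 - 1 and ∂N/∂x = -12x^2y - 9y^2 - 1; equal, so the equation is exact.
Integrate M with respect to x (treating y as constant): ∫M dx = -2x^3y^2 - 3xy^3 - xy + h(y).
Differentiate w.r.t. y and set equal to N: the x-dependent terms already match, leaving h'(y) = 9y^2. Integrate: h(y) = 3y^3.
So F(x,y) = -2x^3y^2 - 3xy^3 + 3y^3 - xy.
General solution: -2x^3y^2 - 3xy^3 + 3y^3 - xy = C.


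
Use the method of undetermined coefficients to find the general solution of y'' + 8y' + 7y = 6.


Characteristic roots of r² + 8r + 7 = 0 are -1, -7.
y_h = C₁e^(-x) + C₂e^(-7x).
Constant forcing; try y_p = A. Then 7A = 6 ⇒ A = 6/7.
General solution: y = C₁e^(-x) + C₂e^(-7x) + 6/7.


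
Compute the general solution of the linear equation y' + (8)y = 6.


P(x) = 8, Q(x) = 6; integrating factor μ = e^(8x).
(μ y)' = 6e^(8x) ⇒ μ y = (3/4)e^(8x) + C.
Divide by μ: y = 3/4 + Ce^(-8x).


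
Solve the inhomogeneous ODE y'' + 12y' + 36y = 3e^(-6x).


Characteristic polynomial (r + 6)² = 0; repeated root r = -6.
y_h = (C₁ + C₂x)e^(-6x). Forcing matches the repeated root (resonance), so try y_p = Ax² e^(-6x).
Substitute and solve for A: 2A = 3, so A = 3/2.
General solution: y = (C₁ + C₂x + (3/2)x²)e^(-6x).


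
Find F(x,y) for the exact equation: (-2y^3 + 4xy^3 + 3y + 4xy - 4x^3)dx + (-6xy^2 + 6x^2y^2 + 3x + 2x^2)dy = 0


Check exactness: ∂M/∂y = -6y^2 + 12xy^2 + 3 + 4x and ∂N/∂x = -6y^2 + 12xy^2 + 3 + 4x; equal, so the equation is exact.
Integrate M with respect to x (treating y as constant): ∫M dx = -2xy^3 + 2x^2y^3 + 3xy + 2x^2y - x^4 + h(y).
Differentiate w.r.t. y and set equal to N: all terms match, so h'(y) = 0 and h is a constant absorbed into C.
General solution: -2xy^3 + 2x^2y^3 + 3xy + 2x^2y - x^4 = C.


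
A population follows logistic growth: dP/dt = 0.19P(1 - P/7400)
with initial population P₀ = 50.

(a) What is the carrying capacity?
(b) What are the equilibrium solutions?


Logistic ODE dP/dt = 0.19P(1 - P/7400) has equilibria where dP/dt = 0, i.e. P = 0 or P = 7400.
The coefficient (1 - P/K) = 0 when P = K, identifying K = 7400 as the carrying capacity.
(a) K = 7400; (b) equilibria P = 0 and P = 7400.


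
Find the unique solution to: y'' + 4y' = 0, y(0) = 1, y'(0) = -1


Characteristic roots of r² + 4r = 0 are -4, 0.
General solution y = c₁ e^(-4x) + c₂.
Apply y(0) = 1: c₁ + c₂ = 1. Apply y'(0) = -1: -4 c₁ + 0 c₂ = -1.
Solve: c₁ = 1/4, c₂ = 3/4.
Particular solution: y = (1/4)e^(-4x) + 3/4.


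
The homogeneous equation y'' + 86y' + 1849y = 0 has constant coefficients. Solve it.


Characteristic equation: r² + 86r + 1849 = 0, i.e. (r + 43)² = 0.
Repeated root r = -43; include an x factor for the second linearly independent solution.
General solution: y = (C₁ + C₂x)e^(-43x).


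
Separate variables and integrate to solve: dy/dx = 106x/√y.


Separate: √y dy = 106x dx.
Integrate: (2/3)y^(3/2) = 53x² + C.


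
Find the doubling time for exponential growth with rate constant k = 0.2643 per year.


Exponential growth: P(t) = P₀ e^(0.2643t). Set P(t)/P₀ = 2: e^(0.2643t) = 2.
Solve: t = ln(2)/0.2643 ≈ 2.62 years.


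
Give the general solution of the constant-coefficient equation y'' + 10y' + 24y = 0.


Characteristic equation: r² + 10r + 24 = 0.
Factor: (r + 4)(r + 6) = 0 ⇒ r = -4, -6 (distinct real).
General solution: y = C₁e^(-4x) + C₂e^(-6x).


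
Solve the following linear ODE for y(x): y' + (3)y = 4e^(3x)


P(x) = 3 ⇒ μ = e^(3x).
(μ y)' = 4e^(6x) ⇒ μ y = (4/6)e^(6x) + C.
Divide by μ: y = (2/3)e^(3x) + Ce^(-3x).


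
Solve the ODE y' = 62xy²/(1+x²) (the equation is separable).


Separate: dy/y² = 62x/(1+x²) dx.
Integrate LHS: ∫ dy/y² = -1/y.
Integrate RHS via u = 1+x²: 31ln(1+x²) + C.
Result: -1/y = 31ln(1+x²) + C.


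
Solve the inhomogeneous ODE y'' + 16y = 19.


Homogeneous part: r² + 16 = 0 ⇒ r = ±4i, so y_h = C₁cos(4x) + C₂sin(4x).
Try constant y_p = A; plug in: 16A = 19 ⇒ A = 19/16.
General solution: y = C₁cos(4x) + C₂sin(4x) + 19/16.


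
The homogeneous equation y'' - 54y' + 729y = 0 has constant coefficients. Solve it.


Characteristic equation: r² - 54r + 729 = 0, i.e. (r - 27)² = 0.
Repeated root r = 27; include an x factor for the second linearly independent solution.
General solution: y = (C₁ + C₂x)e^(27x).


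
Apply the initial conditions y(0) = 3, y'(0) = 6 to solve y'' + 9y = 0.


Characteristic roots of r² + 9 = 0 are ±3i, so y = C₁cos(3x) + C₂sin(3x).
Apply y(0) = 3: C₁ = 3. Differentiate and apply y'(0) = 6: 3·C₂ = 6, so C₂ = 2.
Particular solution: y = 3cos(3x) + 2sin(3x).


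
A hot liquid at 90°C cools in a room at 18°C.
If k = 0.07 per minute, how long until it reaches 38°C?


From T(t) = T_a + (T₀ - T_a)e^(-kt), set T(t) = 38:
(38 - 18) / (90 - 18) = e^(-0.07t), so t = -ln(0.278)/0.07 ≈ 18.3 minutes.


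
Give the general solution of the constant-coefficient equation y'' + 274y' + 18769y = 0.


Characteristic equation: r² + 274r + 18769 = 0, i.e. (r + 137)² = 0.
Repeated root r = -137; include an x factor for the second linearly independent solution.
General solution: y = (C₁ + C₂x)e^(-137x).


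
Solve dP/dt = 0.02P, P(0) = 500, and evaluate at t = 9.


The ODE dP/dt = 0.02P has solution P(t) = P(0)e^(0.02t).
Substitute P(0) = 500 and t = 9: P(9) = 500 e^(0.18) ≈ 599.


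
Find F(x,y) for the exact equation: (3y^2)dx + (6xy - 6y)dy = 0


Check exactness: ∂M/∂y = 6y and ∂N/∂x = 6y; equal, so the equation is exact.
Integrate M with respect to x (treating y as constant): ∫M dx = 3xy^2 + h(y).
Differentiate w.r.t. y and set equal to N: the x-dependent terms already match, leaving h'(y) = -6y. Integrate: h(y) = -3y^2.
So F(x,y) = 3xy^2 - 3y^2.
General solution: 3xy^2 - 3y^2 = C.


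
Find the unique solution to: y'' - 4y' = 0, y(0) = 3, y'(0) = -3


Characteristic roots of r² - 4r = 0 are 0, 4.
General solution y = c₁ + c₂ e^(4x).
Apply y(0) = 3: c₁ + c₂ = 3. Apply y'(0) = -3: 0 c₁ + 4 c₂ = -3.
Solve: c₁ = 15/4, c₂ = -3/4.
Particular solution: y = 15/4 - (3/4)e^(4x).


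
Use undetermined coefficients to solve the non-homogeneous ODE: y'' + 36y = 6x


Homogeneous: r² + 36 = 0 ⇒ r = ±6i, y_h = C₁cos(6x) + C₂sin(6x).
Polynomial forcing; try y_p = Ax + B. Then y_p'' + 36 y_p = 36(Ax + B) = 6x, so B = 0 and A = 1/6.
General solution: y = C₁cos(6x) + C₂sin(6x) + (1/6)x.


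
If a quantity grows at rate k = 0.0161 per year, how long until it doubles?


Exponential growth: P(t) = P₀ e^(0.0161t). Set P(t)/P₀ = 2: e^(0.0161t) = 2.
Solve: t = ln(2)/0.0161 ≈ 43.05 years.


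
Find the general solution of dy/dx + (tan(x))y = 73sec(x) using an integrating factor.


P(x) = tan(x) ⇒ μ = e^(∫tan(x)dx) = sec(x).
(sec(x) y)' = 73sec²(x) ⇒ sec(x) y = 73tan(x) + C.
Multiply by cos(x): y = 73sin(x) + C·cos(x).


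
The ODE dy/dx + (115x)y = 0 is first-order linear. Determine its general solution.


P(x) = 115x ⇒ μ = e^((115/2)x²).
Q(x) = 0 so μ y is constant: y = Ce^(-(115/2)x²).


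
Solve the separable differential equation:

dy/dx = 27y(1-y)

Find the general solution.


Separate: dy/[y(1-y)] = 27 dx.
Partial fractions: 1/[y(1-y)] = 1/y + 1/(1-y).
Integrate: ln|y/(1-y)| = 27x + C₀.
Solve for y: y = 1/(1 + Ce^(-27x)).


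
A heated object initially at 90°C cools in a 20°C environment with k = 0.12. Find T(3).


Newton's law: dT/dt = -k(T - T_a) has solution T(t) = T_a + (T₀ - T_a)e^(-kt).
Plug in T_a = 20, T₀ = 90, k = 0.12, t = 3: T(3) = 20 + (70)e^(-0.36) ≈ 68.8°C.


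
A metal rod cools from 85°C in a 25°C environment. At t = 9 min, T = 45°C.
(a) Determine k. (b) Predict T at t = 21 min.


Newton's law: T(t) = T_a + (T₀ - T_a)e^(-kt).
(a) Use T(9) = 45: (45 - 25)/(85 - 25) = e^(-k·9), so k = -ln(0.333)/9 ≈ 0.1221.
(b) Apply k to t = 21: T(21) = 25 + (60)e^(-2.563) ≈ 29.6°C.


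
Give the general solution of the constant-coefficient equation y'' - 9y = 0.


Characteristic equation: r² - 9 = 0.
Factor: (r + 3)(r - 3) = 0 ⇒ r = -3, 3 (distinct real).
General solution: y = C₁e^(-3x) + C₂e^(3x).


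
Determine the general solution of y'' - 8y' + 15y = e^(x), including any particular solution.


Characteristic roots of r² - 8r + 15 = 0 are 5, 3.
y_h = C₁e^(5x) + C₂e^(3x).
Forcing exponent 1 is not a characteristic root; try y_p = Ae^(x).
Substitute: A·(1 + (-8)·1 + (15)) = A·8 = 1, so A = 1/8.
General solution: y = C₁e^(5x) + C₂e^(3x) + (1/8)e^(x).


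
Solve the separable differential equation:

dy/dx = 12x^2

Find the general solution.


Integrate both sides with respect to x: y = ∫ 12x^2 dx = 4x^3 + C.


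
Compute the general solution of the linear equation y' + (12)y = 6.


P(x) = 12, Q(x) = 6; integrating factor μ = e^(12x).
(μ y)' = 6e^(12x) ⇒ μ y = (1/2)e^(12x) + C.
Divide by μ: y = 1/2 + Ce^(-12x).


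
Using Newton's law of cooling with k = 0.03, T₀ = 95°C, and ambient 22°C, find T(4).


Newton's law: dT/dt = -k(T - T_a) has solution T(t) = T_a + (T₀ - T_a)e^(-kt).
Plug in T_a = 22, T₀ = 95, k = 0.03, t = 4: T(4) = 22 + (73)e^(-0.12) ≈ 86.7°C.


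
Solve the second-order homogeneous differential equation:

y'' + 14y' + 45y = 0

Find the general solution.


Characteristic equation: r² + 14r + 45 = 0.
Factor: (r + 9)(r + 5) = 0 ⇒ r = -9, -5 (distinct real).
General solution: y = C₁e^(-9x) + C₂e^(-5x).


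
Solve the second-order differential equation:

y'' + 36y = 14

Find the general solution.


Homogeneous part: r² + 36 = 0 ⇒ r = ±6i, so y_h = C₁cos(6x) + C₂sin(6x).
Try constant y_p = A; plug in: 36A = 14 ⇒ A = 7/18.
General solution: y = C₁cos(6x) + C₂sin(6x) + 7/18.


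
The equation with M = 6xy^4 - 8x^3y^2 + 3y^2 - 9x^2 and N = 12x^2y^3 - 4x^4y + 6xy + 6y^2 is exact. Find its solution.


Check exactness: ∂M/∂y = 24xy^3 - 16x^3y + 6y and ∂N/∂x = 24xy^3 - 16x^3y + 6y; equal, so the equation is exact.
Integrate M with respect to x (treating y as constant): ∫M dx = 3x^2y^4 - 2x^4y^2 + 3xy^2 - 3x^3 + h(y).
Differentiate w.r.t. y and set equal to N: the x-dependent terms already match, leaving h'(y) = 6y^2. Integrate: h(y) = 2y^3.
So F(x,y) = 3x^2y^4 - 2x^4y^2 + 3xy^2 + 2y^3 - 3x^3.
General solution: 3x^2y^4 - 2x^4y^2 + 3xy^2 + 2y^3 - 3x^3 = C.


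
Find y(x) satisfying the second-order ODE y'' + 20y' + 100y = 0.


Characteristic equation: r² + 20r + 100 = 0, i.e. (r + 10)² = 0.
Repeated root r = -10; include an x factor for the second linearly independent solution.
General solution: y = (C₁ + C₂x)e^(-10x).


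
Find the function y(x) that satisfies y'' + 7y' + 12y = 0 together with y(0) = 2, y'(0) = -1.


Characteristic roots of r² + 7r + 12 = 0 are -4, -3.
General solution y = c₁ e^(-4x) + c₂ e^(-3x).
Apply y(0) = 2: c₁ + c₂ = 2. Apply y'(0) = -1: -4 c₁ - 3 c₂ = -1.
Solve: c₁ = -5, c₂ = 7.
Particular solution: y = -5e^(-4x) + 7e^(-3x).


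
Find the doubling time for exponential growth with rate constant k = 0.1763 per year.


Exponential growth: P(t) = P₀ e^(0.1763t). Set P(t)/P₀ = 2: e^(0.1763t) = 2.
Solve: t = ln(2)/0.1763 ≈ 3.93 years.


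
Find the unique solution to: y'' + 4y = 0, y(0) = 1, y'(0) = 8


Characteristic roots of r² + 4 = 0 are ±2i, so y = C₁cos(2x) + C₂sin(2x).
Apply y(0) = 1: C₁ = 1. Differentiate and apply y'(0) = 8: 2·C₂ = 8, so C₂ = 4.
Particular solution: y = cos(2x) + 4sin(2x).


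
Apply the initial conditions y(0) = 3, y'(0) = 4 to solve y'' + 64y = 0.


Characteristic roots of r² + 64 = 0 are ±8i, so y = C₁cos(8x) + C₂sin(8x).
Apply y(0) = 3: C₁ = 3. Differentiate and apply y'(0) = 4: 8·C₂ = 4, so C₂ = 1/2.
Particular solution: y = 3cos(8x) + (1/2)sin(8x).


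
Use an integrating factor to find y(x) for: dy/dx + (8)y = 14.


P(x) = 8, Q(x) = 14; integrating factor μ = e^(8x).
(μ y)' = 14e^(8x) ⇒ μ y = (7/4)e^(8x) + C.
Divide by μ: y = 7/4 + Ce^(-8x).


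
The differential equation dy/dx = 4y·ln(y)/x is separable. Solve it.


Separate: dy/[y ln(y)] = 4 dx/x.
Substitute u = ln(y): du/u = 4 dx/x.
Integrate: ln|ln(y)| = 4ln|x| + C₀, hence ln(y) = C·x^4.


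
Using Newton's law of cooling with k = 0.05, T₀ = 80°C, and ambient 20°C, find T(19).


Newton's law: dT/dt = -k(T - T_a) has solution T(t) = T_a + (T₀ - T_a)e^(-kt).
Plug in T_a = 20, T₀ = 80, k = 0.05, t = 19: T(19) = 20 + (60)e^(-0.95) ≈ 43.2°C.


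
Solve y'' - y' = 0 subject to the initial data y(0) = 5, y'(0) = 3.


Characteristic roots of r² - r = 0 are 1, 0.
General solution y = c₁ e^(x) + c₂.
Apply y(0) = 5: c₁ + c₂ = 5. Apply y'(0) = 3: 1 c₁ + 0 c₂ = 3.
Solve: c₁ = 3, c₂ = 2.
Particular solution: y = 3e^(x) + 2.


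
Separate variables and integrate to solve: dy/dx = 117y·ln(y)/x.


Separate: dy/[y ln(y)] = 117 dx/x.
Substitute u = ln(y): du/u = 117 dx/x.
Integrate: ln|ln(y)| = 117ln|x| + C₀, hence ln(y) = C·x^117.


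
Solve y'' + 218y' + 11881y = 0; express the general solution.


Characteristic equation: r² + 218r + 11881 = 0, i.e. (r + 109)² = 0.
Repeated root r = -109; include an x factor for the second linearly independent solution.
General solution: y = (C₁ + C₂x)e^(-109x).


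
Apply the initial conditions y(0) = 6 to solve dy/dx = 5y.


General solution of y' = 5y is y = Ce^(5x).
Apply y(0) = 6: C = 6.
Particular solution: y = 6e^(5x).


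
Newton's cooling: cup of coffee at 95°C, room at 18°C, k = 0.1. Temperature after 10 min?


Newton's law: dT/dt = -k(T - T_a) has solution T(t) = T_a + (T₀ - T_a)e^(-kt).
Plug in T_a = 18, T₀ = 95, k = 0.1, t = 10: T(10) = 18 + (77)e^(-1.00) ≈ 46.3°C.


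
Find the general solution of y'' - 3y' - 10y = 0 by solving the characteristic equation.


Characteristic equation: r² - 3r - 10 = 0.
Factor: (r + 2)(r - 5) = 0 ⇒ r = -2, 5 (distinct real).
General solution: y = C₁e^(-2x) + C₂e^(5x).


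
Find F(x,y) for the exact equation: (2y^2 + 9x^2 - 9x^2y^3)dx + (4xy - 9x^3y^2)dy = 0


Check exactness: ∂M/∂y = 4y - 27x^2y^2 and ∂N/∂x = 4y - 27x^2y^2; equal, so the equation is exact.
Integrate M with respect to x (treating y as constant): ∫M dx = 2xy^2 + 3x^3 - 3x^3y^3 + h(y).
Differentiate w.r.t. y and set equal to N: all terms match, so h'(y) = 0 and h is a constant absorbed into C.
General solution: 2xy^2 + 3x^3 - 3x^3y^3 = C.


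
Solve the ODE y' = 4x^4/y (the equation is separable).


Separate variables: y dy = 4x^4 dx.
Integrate both sides: y²/2 = (4/5)x^5 + C₀.
Multiply by 2: y² = (8/5)x^5 + C.


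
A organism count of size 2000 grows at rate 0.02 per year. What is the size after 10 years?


The ODE dP/dt = 0.02P has solution P(t) = P(0)e^(0.02t).
Substitute P(0) = 2000 and t = 10: P(10) = 2000 e^(0.20) ≈ 2443.


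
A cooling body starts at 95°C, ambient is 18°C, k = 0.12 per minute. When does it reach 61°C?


From T(t) = T_a + (T₀ - T_a)e^(-kt), set T(t) = 61:
(61 - 18) / (95 - 18) = e^(-0.12t), so t = -ln(0.558)/0.12 ≈ 4.9 minutes.


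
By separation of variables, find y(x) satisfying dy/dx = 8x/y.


Separate variables: y dy = 8x dx.
Integrate both sides: y²/2 = 4x^2 + C₀.
Multiply by 2: y² = 8x^2 + C.


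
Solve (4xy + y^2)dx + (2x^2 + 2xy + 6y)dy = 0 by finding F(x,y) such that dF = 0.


Check exactness: ∂M/∂y = 4x + 2y and ∂N/∂x = 4x + 2y; equal, so the equation is exact.
Integrate M with respect to x (treating y as constant): ∫M dx = 2x^2y + xy^2 + h(y).
Differentiate w.r.t. y and set equal to N: the x-dependent terms already match, leaving h'(y) = 6y. Integrate: h(y) = 3y^2.
So F(x,y) = 2x^2y + xy^2 + 3y^2.
General solution: 2x^2y + xy^2 + 3y^2 = C.


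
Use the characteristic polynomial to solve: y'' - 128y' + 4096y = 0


Characteristic equation: r² - 128r + 4096 = 0, i.e. (r - 64)² = 0.
Repeated root r = 64; include an x factor for the second linearly independent solution.
General solution: y = (C₁ + C₂x)e^(64x).


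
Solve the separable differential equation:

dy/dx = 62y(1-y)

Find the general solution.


Separate: dy/[y(1-y)] = 62 dx.
Partial fractions: 1/[y(1-y)] = 1/y + 1/(1-y).
Integrate: ln|y/(1-y)| = 62x + C₀.
Solve for y: y = 1/(1 + Ce^(-62x)).


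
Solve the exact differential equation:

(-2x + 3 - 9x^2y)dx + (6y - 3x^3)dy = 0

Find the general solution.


Check exactness: ∂M/∂y = -9x^2 and ∂N/∂x = -9x^2; equal, so the equation is exact.
Integrate M with respect to x (treating y as constant): ∫M dx = -x^2 + 3x - 3x^3y + h(y).
Differentiate w.r.t. y and set equal to N: the x-dependent terms already match, leaving h'(y) = 6y. Integrate: h(y) = 3y^2.
So F(x,y) = -x^2 + 3x + 3y^2 - 3x^3y.
General solution: -x^2 + 3x + 3y^2 - 3x^3y = C.


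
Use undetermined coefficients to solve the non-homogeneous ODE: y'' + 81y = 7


Homogeneous part: r² + 81 = 0 ⇒ r = ±9i, so y_h = C₁cos(9x) + C₂sin(9x).
Try constant y_p = A; plug in: 81A = 7 ⇒ A = 7/81.
General solution: y = C₁cos(9x) + C₂sin(9x) + 7/81.


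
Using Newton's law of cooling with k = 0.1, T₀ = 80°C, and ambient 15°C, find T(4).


Newton's law: dT/dt = -k(T - T_a) has solution T(t) = T_a + (T₀ - T_a)e^(-kt).
Plug in T_a = 15, T₀ = 80, k = 0.1, t = 4: T(4) = 15 + (65)e^(-0.40) ≈ 58.6°C.


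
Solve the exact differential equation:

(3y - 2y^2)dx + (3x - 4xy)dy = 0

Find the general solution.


Check exactness: ∂M/∂y = 3 - 4y and ∂N/∂x = 3 - 4y; equal, so the equation is exact.
Integrate M with respect to x (treating y as constant): ∫M dx = 3xy - 2xy^2 + h(y).
Differentiate w.r.t. y and set equal to N: all terms match, so h'(y) = 0 and h is a constant absorbed into C.
General solution: 3xy - 2xy^2 = C.


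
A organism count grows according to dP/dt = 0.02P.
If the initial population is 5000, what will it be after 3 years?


The ODE dP/dt = 0.02P has solution P(t) = P(0)e^(0.02t).
Substitute P(0) = 5000 and t = 3: P(3) = 5000 e^(0.06) ≈ 5309.


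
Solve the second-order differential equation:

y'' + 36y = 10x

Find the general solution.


Homogeneous: r² + 36 = 0 ⇒ r = ±6i, y_h = C₁cos(6x) + C₂sin(6x).
Polynomial forcing; try y_p = Ax + B. Then y_p'' + 36 y_p = 36(Ax + B) = 10x, so B = 0 and A = 5/18.
General solution: y = C₁cos(6x) + C₂sin(6x) + (5/18)x.


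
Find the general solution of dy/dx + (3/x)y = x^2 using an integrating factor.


P(x) = 3/x ⇒ μ = x^3.
(x^3 y)' = x^5 ⇒ x^3 y = x^6/(6) + C.
Solve for y: y = (1/6)x^3 + C/x^3.


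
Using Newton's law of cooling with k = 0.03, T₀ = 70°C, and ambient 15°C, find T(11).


Newton's law: dT/dt = -k(T - T_a) has solution T(t) = T_a + (T₀ - T_a)e^(-kt).
Plug in T_a = 15, T₀ = 70, k = 0.03, t = 11: T(11) = 15 + (55)e^(-0.33) ≈ 54.5°C.


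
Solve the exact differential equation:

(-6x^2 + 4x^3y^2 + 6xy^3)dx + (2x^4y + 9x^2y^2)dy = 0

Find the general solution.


Check exactness: ∂M/∂y = 8x^3y + 18xy^2 and ∂N/∂x = 8x^3y + 18xy^2; equal, so the equation is exact.
Integrate M with respect to x (treating y as constant): ∫M dx = -2x^3 + x^4y^2 + 3x^2y^3 + h(y).
Differentiate w.r.t. y and set equal to N: all terms match, so h'(y) = 0 and h is a constant absorbed into C.
General solution: -2x^3 + x^4y^2 + 3x^2y^3 = C.


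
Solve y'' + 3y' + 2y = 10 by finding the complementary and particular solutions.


Characteristic roots of r² + 3r + 2 = 0 are -1, -2.
y_h = C₁e^(-x) + C₂e^(-2x).
Constant forcing; try y_p = A. Then 2A = 10 ⇒ A = 5.
General solution: y = C₁e^(-x) + C₂e^(-2x) + 5.


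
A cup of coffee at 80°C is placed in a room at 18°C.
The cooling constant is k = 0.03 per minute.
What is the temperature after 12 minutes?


Newton's law: dT/dt = -k(T - T_a) has solution T(t) = T_a + (T₀ - T_a)e^(-kt).
Plug in T_a = 18, T₀ = 80, k = 0.03, t = 12: T(12) = 18 + (62)e^(-0.36) ≈ 61.3°C.


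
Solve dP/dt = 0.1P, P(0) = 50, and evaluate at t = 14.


The ODE dP/dt = 0.1P has solution P(t) = P(0)e^(0.1t).
Substitute P(0) = 50 and t = 14: P(14) = 50 e^(1.40) ≈ 203.


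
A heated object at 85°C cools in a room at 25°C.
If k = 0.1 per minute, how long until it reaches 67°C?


From T(t) = T_a + (T₀ - T_a)e^(-kt), set T(t) = 67:
(67 - 25) / (85 - 25) = e^(-0.1t), so t = -ln(0.700)/0.1 ≈ 3.6 minutes.


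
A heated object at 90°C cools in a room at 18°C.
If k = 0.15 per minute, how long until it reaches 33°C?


From T(t) = T_a + (T₀ - T_a)e^(-kt), set T(t) = 33:
(33 - 18) / (90 - 18) = e^(-0.15t), so t = -ln(0.208)/0.15 ≈ 10.5 minutes.


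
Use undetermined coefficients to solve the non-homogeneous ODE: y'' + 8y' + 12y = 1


Characteristic roots of r² + 8r + 12 = 0 are -6, -2.
y_h = C₁e^(-6x) + C₂e^(-2x).
Constant forcing; try y_p = A. Then 12A = 1 ⇒ A = 1/12.
General solution: y = C₁e^(-6x) + C₂e^(-2x) + 1/12.


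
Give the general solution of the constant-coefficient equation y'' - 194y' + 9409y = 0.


Characteristic equation: r² - 194r + 9409 = 0, i.e. (r - 97)² = 0.
Repeated root r = 97; include an x factor for the second linearly independent solution.
General solution: y = (C₁ + C₂x)e^(97x).


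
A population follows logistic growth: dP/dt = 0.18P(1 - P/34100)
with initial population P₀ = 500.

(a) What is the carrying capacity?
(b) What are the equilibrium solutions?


Logistic ODE dP/dt = 0.18P(1 - P/34100) has equilibria where dP/dt = 0, i.e. P = 0 or P = 34100.
The coefficient (1 - P/K) = 0 when P = K, identifying K = 34100 as the carrying capacity.
(a) K = 34100; (b) equilibria P = 0 and P = 34100.


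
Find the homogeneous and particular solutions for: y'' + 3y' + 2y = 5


Characteristic roots of r² + 3r + 2 = 0 are -2, -1.
y_h = C₁e^(-2x) + C₂e^(-x).
Constant forcing; try y_p = A. Then 2A = 5 ⇒ A = 5/2.
General solution: y = C₁e^(-2x) + C₂e^(-x) + 5/2.


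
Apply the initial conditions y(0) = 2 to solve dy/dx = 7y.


General solution of y' = 7y is y = Ce^(7x).
Apply y(0) = 2: C = 2.
Particular solution: y = 2e^(7x).


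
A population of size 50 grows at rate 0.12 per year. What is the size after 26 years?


The ODE dP/dt = 0.12P has solution P(t) = P(0)e^(0.12t).
Substitute P(0) = 50 and t = 26: P(26) = 50 e^(3.12) ≈ 1132.


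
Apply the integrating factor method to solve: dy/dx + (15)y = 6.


P(x) = 15, Q(x) = 6; integrating factor μ = e^(15x).
(μ y)' = 6e^(15x) ⇒ μ y = (2/5)e^(15x) + C.
Divide by μ: y = 2/5 + Ce^(-15x).


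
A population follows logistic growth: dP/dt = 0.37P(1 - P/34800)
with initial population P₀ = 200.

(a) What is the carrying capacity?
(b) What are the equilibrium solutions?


Logistic ODE dP/dt = 0.37P(1 - P/34800) has equilibria where dP/dt = 0, i.e. P = 0 or P = 34800.
The coefficient (1 - P/K) = 0 when P = K, identifying K = 34800 as the carrying capacity.
(a) K = 34800; (b) equilibria P = 0 and P = 34800.


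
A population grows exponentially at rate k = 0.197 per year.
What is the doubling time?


Exponential growth: P(t) = P₀ e^(0.197t). Set P(t)/P₀ = 2: e^(0.197t) = 2.
Solve: t = ln(2)/0.197 ≈ 3.52 years.


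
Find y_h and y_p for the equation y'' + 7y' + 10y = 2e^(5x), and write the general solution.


Characteristic roots of r² + 7r + 10 = 0 are -2, -5.
y_h = C₁e^(-2x) + C₂e^(-5x).
Forcing exponent 5 is not a characteristic root; try y_p = Ae^(5x).
Substitute: A·(25 + (7)·5 + (10)) = A·70 = 2, so A = 1/35.
General solution: y = C₁e^(-2x) + C₂e^(-5x) + (1/35)e^(5x).


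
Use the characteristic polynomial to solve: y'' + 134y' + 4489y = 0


Characteristic equation: r² + 134r + 4489 = 0, i.e. (r + 67)² = 0.
Repeated root r = -67; include an x factor for the second linearly independent solution.
General solution: y = (C₁ + C₂x)e^(-67x).


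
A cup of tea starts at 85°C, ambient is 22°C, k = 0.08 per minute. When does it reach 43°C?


From T(t) = T_a + (T₀ - T_a)e^(-kt), set T(t) = 43:
(43 - 22) / (85 - 22) = e^(-0.08t), so t = -ln(0.333)/0.08 ≈ 13.7 minutes.


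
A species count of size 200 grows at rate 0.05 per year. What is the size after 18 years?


The ODE dP/dt = 0.05P has solution P(t) = P(0)e^(0.05t).
Substitute P(0) = 200 and t = 18: P(18) = 200 e^(0.90) ≈ 492.


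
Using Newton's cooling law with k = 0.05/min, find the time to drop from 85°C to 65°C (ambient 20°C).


From T(t) = T_a + (T₀ - T_a)e^(-kt), set T(t) = 65:
(65 - 20) / (85 - 20) = e^(-0.05t), so t = -ln(0.692)/0.05 ≈ 7.4 minutes.


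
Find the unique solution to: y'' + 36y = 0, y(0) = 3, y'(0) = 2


Characteristic roots of r² + 36 = 0 are ±6i, so y = C₁cos(6x) + C₂sin(6x).
Apply y(0) = 3: C₁ = 3. Differentiate and apply y'(0) = 2: 6·C₂ = 2, so C₂ = 1/3.
Particular solution: y = 3cos(6x) + (1/3)sin(6x).


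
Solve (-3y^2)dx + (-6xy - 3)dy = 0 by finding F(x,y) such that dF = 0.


Check exactness: ∂M/∂y = -6y and ∂N/∂x = -6y; equal, so the equation is exact.
Integrate M with respect to x (treating y as constant): ∫M dx = -3xy^2 + h(y).
Differentiate w.r.t. y and set equal to N: the x-dependent terms already match, leaving h'(y) = -3. Integrate: h(y) = -3y.
So F(x,y) = -3xy^2 - 3y.
General solution: -3xy^2 - 3y = C.


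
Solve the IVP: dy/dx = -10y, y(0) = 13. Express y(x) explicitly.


General solution of y' = -10y is y = Ce^(-10x).
Apply y(0) = 13: C = 13.
Particular solution: y = 13e^(-10x).


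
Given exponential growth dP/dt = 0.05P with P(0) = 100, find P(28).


The ODE dP/dt = 0.05P has solution P(t) = P(0)e^(0.05t).
Substitute P(0) = 100 and t = 28: P(28) = 100 e^(1.40) ≈ 406.


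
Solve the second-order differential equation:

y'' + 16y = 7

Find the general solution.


Homogeneous part: r² + 16 = 0 ⇒ r = ±4i, so y_h = C₁cos(4x) + C₂sin(4x).
Try constant y_p = A; plug in: 16A = 7 ⇒ A = 7/16.
General solution: y = C₁cos(4x) + C₂sin(4x) + 7/16.


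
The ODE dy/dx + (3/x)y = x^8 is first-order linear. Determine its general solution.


P(x) = 3/x ⇒ μ = x^3.
(x^3 y)' = x^11 ⇒ x^3 y = x^12/(12) + C.
Solve for y: y = (1/12)x^9 + C/x^3.


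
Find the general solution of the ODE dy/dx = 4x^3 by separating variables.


Integrate both sides with respect to x: y = ∫ 4x^3 dx = x^4 + C.


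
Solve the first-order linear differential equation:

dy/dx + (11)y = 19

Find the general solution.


P(x) = 11, Q(x) = 19; integrating factor μ = e^(11x).
(μ y)' = 19e^(11x) ⇒ μ y = (19/11)e^(11x) + C.
Divide by μ: y = 19/11 + Ce^(-11x).


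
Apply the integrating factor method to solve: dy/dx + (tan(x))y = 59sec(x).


P(x) = tan(x) ⇒ μ = e^(∫tan(x)dx) = sec(x).
(sec(x) y)' = 59sec²(x) ⇒ sec(x) y = 59tan(x) + C.
Multiply by cos(x): y = 59sin(x) + C·cos(x).


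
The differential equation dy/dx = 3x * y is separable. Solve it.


Separate variables: dy/y = 3x dx.
Integrate: ln|y| = (3/2)x^2 + C₀.
Exponentiate: y = Ce^((3/2)x^2).


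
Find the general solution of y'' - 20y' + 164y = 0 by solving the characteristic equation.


Characteristic equation: r² - 20r + 164 = 0.
Discriminant is negative; roots r = 10 ± 8i (complex conjugate pair).
General solution uses e^(α x)(C₁ cos(β x) + C₂ sin(β x)): y = e^(10x)(C₁cos(8x) + C₂sin(8x)).


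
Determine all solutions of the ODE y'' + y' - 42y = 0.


Characteristic equation: r² + r - 42 = 0.
Factor: (r + 7)(r - 6) = 0 ⇒ r = -7, 6 (distinct real).
General solution: y = C₁e^(-7x) + C₂e^(6x).


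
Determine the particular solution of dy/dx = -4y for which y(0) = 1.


General solution of y' = -4y is y = Ce^(-4x).
Apply y(0) = 1: C = 1.
Particular solution: y = e^(-4x).


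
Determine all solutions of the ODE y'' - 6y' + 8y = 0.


Characteristic equation: r² - 6r + 8 = 0.
Factor: (r - 4)(r - 2) = 0 ⇒ r = 4, 2 (distinct real).
General solution: y = C₁e^(4x) + C₂e^(2x).


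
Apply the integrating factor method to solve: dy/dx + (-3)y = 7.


P(x) = -3 ⇒ μ = e^(-3x).
(μ y)' = 7e^(-3x) ⇒ μ y = -(7/3)e^(-3x) + C.
Divide by μ: y = -7/3 + Ce^(3x).


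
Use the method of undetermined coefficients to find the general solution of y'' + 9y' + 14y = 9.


Characteristic roots of r² + 9r + 14 = 0 are -2, -7.
y_h = C₁e^(-2x) + C₂e^(-7x).
Constant forcing; try y_p = A. Then 14A = 9 ⇒ A = 9/14.
General solution: y = C₁e^(-2x) + C₂e^(-7x) + 9/14.


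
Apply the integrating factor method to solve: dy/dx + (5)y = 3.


P(x) = 5, Q(x) = 3; integrating factor μ = e^(5x).
(μ y)' = 3e^(5x) ⇒ μ y = (3/5)e^(5x) + C.
Divide by μ: y = 3/5 + Ce^(-5x).


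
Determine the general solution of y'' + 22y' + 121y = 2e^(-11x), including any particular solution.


Characteristic polynomial (r + 11)² = 0; repeated root r = -11.
y_h = (C₁ + C₂x)e^(-11x). Forcing matches the repeated root (resonance), so try y_p = Ax² e^(-11x).
Substitute and solve for A: 2A = 2, so A = 1.
General solution: y = (C₁ + C₂x + x²)e^(-11x).


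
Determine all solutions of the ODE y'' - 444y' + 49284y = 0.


Characteristic equation: r² - 444r + 49284 = 0, i.e. (r - 222)² = 0.
Repeated root r = 222; include an x factor for the second linearly independent solution.
General solution: y = (C₁ + C₂x)e^(222x).


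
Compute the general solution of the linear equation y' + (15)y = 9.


P(x) = 15, Q(x) = 9; integrating factor μ = e^(15x).
(μ y)' = 9e^(15x) ⇒ μ y = (3/5)e^(15x) + C.
Divide by μ: y = 3/5 + Ce^(-15x).


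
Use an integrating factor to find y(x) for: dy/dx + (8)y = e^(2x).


P(x) = 8 ⇒ μ = e^(8x).
(μ y)' = e^(10x) ⇒ μ y = e^(10x)/10 + C.
Divide by μ: y = (1/10)e^(2x) + Ce^(-8x).


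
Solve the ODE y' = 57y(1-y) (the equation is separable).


Separate: dy/[y(1-y)] = 57 dx.
Partial fractions: 1/[y(1-y)] = 1/y + 1/(1-y).
Integrate: ln|y/(1-y)| = 57x + C₀.
Solve for y: y = 1/(1 + Ce^(-57x)).


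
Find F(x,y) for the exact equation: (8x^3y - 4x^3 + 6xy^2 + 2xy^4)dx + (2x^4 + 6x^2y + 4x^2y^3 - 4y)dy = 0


Check exactness: ∂M/∂y = 8x^3 + 12xy + 8xy^3 and ∂N/∂x = 8x^3 + 12xy + 8xy^3; equal, so the equation is exact.
Integrate M with respect to x (treating y as constant): ∫M dx = 2x^4y - x^4 + 3x^2y^2 + x^2y^4 + h(y).
Differentiate w.r.t. y and set equal to N: the x-dependent terms already match, leaving h'(y) = -4y. Integrate: h(y) = -2y^2.
So F(x,y) = 2x^4y - x^4 + 3x^2y^2 + x^2y^4 - 2y^2.
General solution: 2x^4y - x^4 + 3x^2y^2 + x^2y^4 - 2y^2 = C.


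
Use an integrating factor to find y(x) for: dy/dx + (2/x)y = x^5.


P(x) = 2/x ⇒ μ = x^2.
(x^2 y)' = x^2·x^5 = x^7.
Integrate: x^2 y = x^8/(8) + C.
Solve for y: y = (1/8)x^6 + C/x^2.


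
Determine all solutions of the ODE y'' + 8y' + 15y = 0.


Characteristic equation: r² + 8r + 15 = 0.
Factor: (r + 5)(r + 3) = 0 ⇒ r = -5, -3 (distinct real).
General solution: y = C₁e^(-5x) + C₂e^(-3x).


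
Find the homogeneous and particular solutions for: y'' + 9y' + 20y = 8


Characteristic roots of r² + 9r + 20 = 0 are -5, -4.
y_h = C₁e^(-5x) + C₂e^(-4x).
Constant forcing; try y_p = A. Then 20A = 8 ⇒ A = 2/5.
General solution: y = C₁e^(-5x) + C₂e^(-4x) + 2/5.


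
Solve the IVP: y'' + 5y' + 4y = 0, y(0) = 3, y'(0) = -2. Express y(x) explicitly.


Characteristic roots of r² + 5r + 4 = 0 are -1, -4.
General solution y = c₁ e^(-x) + c₂ e^(-4x).
Apply y(0) = 3: c₁ + c₂ = 3. Apply y'(0) = -2: -1 c₁ - 4 c₂ = -2.
Solve: c₁ = 10/3, c₂ = -1/3.
Particular solution: y = (10/3)e^(-x) - (1/3)e^(-4x).


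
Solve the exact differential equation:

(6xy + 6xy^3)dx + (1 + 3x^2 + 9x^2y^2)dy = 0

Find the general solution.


Check exactness: ∂M/∂y = 6x + 18xy^2 and ∂N/∂x = 6x + 18xy^2; equal, so the equation is exact.
Integrate M with respect to x (treating y as constant): ∫M dx = 3x^2y + 3x^2y^3 + h(y).
Differentiate w.r.t. y and set equal to N: the x-dependent terms already match, leaving h'(y) = 1. Integrate: h(y) = y.
So F(x,y) = y + 3x^2y + 3x^2y^3.
General solution: y + 3x^2y + 3x^2y^3 = C.
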